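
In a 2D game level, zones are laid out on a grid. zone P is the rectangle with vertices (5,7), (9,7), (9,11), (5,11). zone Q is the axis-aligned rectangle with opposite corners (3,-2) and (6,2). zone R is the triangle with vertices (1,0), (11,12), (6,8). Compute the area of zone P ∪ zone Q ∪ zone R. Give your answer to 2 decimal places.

By inclusion–exclusion:
Individual areas: |zone P| = 16, |zone Q| = 12, |zone R| = 10.
|zone P∩zone Q| = 0 (no overlap).
|zone P∩zone R| = 4.0958.
|zone Q∩zone R| = 0.
|zone P∩zone Q∩zone R| = 0.
|zone P ∪ zone Q ∪ zone R| = 38 − 4.0958 + 0 = 33.90.

33.90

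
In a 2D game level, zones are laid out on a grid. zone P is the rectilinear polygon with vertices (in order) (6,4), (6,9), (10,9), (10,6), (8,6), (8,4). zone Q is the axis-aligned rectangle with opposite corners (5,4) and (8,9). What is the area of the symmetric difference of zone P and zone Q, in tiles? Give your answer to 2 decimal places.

|zone P| = 16, |zone Q| = 15, |zone P∩zone Q| = 10.
|zone P △ zone Q| = |zone P| + |zone Q| − 2·|zone P∩zone Q| = 16 + 15 − 20 = 11.00.

11.00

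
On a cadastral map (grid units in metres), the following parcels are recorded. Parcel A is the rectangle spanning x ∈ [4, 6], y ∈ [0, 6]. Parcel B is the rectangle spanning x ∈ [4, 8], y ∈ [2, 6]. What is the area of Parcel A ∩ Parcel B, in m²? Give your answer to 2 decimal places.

8.00

|Parcel A∩Parcel B|: x∈[4,6], y∈[2,6] → 2·4 = 8.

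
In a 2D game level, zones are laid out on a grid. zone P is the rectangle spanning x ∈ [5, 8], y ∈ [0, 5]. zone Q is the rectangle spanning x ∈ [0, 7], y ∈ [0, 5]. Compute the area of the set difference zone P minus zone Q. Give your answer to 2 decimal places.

|zone P∩zone Q|: x∈[5,7], y∈[0,5] → 2·5 = 10.
|zone P| = 15.
|zone P ∖ zone Q| = |zone P| − |zone P∩zone Q| = 15 − 10 = 5.00.

5.00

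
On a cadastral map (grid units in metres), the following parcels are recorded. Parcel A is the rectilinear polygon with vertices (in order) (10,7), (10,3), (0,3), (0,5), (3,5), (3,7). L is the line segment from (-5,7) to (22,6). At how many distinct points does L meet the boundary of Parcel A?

The segment meets the boundary at (10,6.444), (3,6.704).

2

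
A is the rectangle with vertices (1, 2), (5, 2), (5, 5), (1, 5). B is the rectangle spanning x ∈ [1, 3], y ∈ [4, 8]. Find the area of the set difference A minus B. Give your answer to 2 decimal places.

|A∩B|: x∈[1,3], y∈[4,5] → 2·1 = 2.
|A| = 12.
|A ∖ B| = |A| − |A∩B| = 12 − 2 = 10.00.

10.00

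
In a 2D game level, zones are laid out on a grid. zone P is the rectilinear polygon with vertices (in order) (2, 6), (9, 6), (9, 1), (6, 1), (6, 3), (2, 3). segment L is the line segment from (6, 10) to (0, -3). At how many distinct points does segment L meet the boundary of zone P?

The segment meets the boundary at (2.769,3), (4.154,6).

2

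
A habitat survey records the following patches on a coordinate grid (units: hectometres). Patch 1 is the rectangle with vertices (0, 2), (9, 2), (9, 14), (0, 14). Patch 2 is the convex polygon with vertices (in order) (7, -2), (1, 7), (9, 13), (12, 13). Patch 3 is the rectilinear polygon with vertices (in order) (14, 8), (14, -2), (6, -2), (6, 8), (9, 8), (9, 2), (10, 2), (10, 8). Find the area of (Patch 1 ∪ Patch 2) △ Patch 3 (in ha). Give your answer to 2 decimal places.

155.33

|Patch 1 ∪ Patch 2| = 129.5.
|(Patch 1 ∪ Patch 2) ∩ Patch 3| = 24.0833.
|(Patch 1 ∪ Patch 2) △ Patch 3| = 129.5 + 74 − 48.1667 = 155.33.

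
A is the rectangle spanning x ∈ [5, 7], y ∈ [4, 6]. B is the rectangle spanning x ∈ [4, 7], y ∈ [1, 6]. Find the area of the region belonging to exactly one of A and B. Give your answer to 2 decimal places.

11.00

|A∩B|: x∈[5,7], y∈[4,6] → 2·2 = 4.
|A △ B| = |A| + |B| − 2·|A∩B| = 4 + 15 − 8 = 11.00.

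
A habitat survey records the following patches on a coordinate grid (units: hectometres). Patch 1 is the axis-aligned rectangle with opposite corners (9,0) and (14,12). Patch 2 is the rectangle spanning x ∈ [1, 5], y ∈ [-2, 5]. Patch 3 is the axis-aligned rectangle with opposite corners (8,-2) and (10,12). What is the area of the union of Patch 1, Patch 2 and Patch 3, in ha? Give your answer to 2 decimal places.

By inclusion–exclusion:
Individual areas: |Patch 1| = 60, |Patch 2| = 28, |Patch 3| = 28.
|Patch 1∩Patch 2| = 0 (no overlap).
|Patch 1∩Patch 3|: x∈[9,10], y∈[0,12] → 1·12 = 12.
|Patch 2∩Patch 3| = 0 (no overlap).
|Patch 1∩Patch 2∩Patch 3| = 0.
|Patch 1 ∪ Patch 2 ∪ Patch 3| = 116 − 12 + 0 = 104.00.

104.00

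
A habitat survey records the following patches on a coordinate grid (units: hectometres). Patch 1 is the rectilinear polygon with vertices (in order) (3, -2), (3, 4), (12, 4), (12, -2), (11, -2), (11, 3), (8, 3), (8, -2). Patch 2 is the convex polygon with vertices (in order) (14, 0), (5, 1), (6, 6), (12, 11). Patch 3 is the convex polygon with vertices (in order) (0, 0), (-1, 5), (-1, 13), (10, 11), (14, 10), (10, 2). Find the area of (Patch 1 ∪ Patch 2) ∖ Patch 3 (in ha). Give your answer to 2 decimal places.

36.85

|Patch 1 ∪ Patch 2| = 84.6778.
|(Patch 1 ∪ Patch 2) ∩ Patch 3| = 47.8275.
|(Patch 1 ∪ Patch 2) ∖ Patch 3| = 84.6778 − 47.8275 = 36.85.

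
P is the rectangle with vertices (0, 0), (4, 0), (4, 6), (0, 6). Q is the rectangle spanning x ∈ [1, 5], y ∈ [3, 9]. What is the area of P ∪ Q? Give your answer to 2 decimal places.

By inclusion–exclusion:
Individual areas: |P| = 24, |Q| = 24.
|P∩Q|: x∈[1,4], y∈[3,6] → 3·3 = 9.
|P ∪ Q| = 48 − 9 = 39.00.

39.00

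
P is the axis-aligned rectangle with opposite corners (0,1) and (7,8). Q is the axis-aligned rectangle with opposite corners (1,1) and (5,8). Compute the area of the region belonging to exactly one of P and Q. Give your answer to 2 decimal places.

|P∩Q|: x∈[1,5], y∈[1,8] → 4·7 = 28.
|P △ Q| = |P| + |Q| − 2·|P∩Q| = 49 + 28 − 56 = 21.00.

21.00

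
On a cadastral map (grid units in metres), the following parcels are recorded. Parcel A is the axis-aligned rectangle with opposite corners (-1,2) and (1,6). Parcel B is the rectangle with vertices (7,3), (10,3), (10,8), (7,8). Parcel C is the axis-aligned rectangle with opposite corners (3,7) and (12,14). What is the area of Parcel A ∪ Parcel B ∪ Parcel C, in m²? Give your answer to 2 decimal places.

By inclusion–exclusion:
Individual areas: |Parcel A| = 8, |Parcel B| = 15, |Parcel C| = 63.
|Parcel A∩Parcel B| = 0 (no overlap).
|Parcel A∩Parcel C| = 0 (no overlap).
|Parcel B∩Parcel C|: x∈[7,10], y∈[7,8] → 3·1 = 3.
|Parcel A∩Parcel B∩Parcel C| = 0.
|Parcel A ∪ Parcel B ∪ Parcel C| = 86 − 3 + 0 = 83.00.

83.00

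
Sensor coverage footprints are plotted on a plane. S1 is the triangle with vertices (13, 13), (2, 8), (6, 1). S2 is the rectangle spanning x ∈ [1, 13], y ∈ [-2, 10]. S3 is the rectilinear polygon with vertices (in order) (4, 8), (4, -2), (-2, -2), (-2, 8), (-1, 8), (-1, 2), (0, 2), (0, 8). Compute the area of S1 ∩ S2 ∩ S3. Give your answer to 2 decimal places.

The intersection is the polygon with vertices (2,8), (4,8), (4,4.5).
By the shoelace formula its area is 3.50.

3.50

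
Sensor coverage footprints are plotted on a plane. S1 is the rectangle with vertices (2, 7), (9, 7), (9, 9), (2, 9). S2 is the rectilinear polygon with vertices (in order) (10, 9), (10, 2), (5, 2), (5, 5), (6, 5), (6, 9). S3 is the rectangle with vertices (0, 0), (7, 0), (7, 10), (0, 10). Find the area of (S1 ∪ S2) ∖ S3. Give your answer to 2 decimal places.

|S1 ∪ S2| = 39.
|(S1 ∪ S2) ∩ S3| = 18.
|(S1 ∪ S2) ∖ S3| = 39 − 18 = 21.00.

21.00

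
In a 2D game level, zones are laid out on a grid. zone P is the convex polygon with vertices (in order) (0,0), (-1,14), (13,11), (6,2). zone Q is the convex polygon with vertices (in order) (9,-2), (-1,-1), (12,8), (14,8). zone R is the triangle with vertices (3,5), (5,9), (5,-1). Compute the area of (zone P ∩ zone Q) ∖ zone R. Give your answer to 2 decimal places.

6.35

|zone P ∩ zone Q| = 7.619.
|(zone P ∩ zone Q) ∩ zone R| = 1.2699.
|(zone P ∩ zone Q) ∖ zone R| = 7.619 − 1.2699 = 6.35.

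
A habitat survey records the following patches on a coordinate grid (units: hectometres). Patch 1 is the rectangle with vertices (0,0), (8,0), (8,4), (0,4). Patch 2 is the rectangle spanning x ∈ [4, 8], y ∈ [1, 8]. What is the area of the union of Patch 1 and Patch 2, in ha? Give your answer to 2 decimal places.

By inclusion–exclusion:
Individual areas: |Patch 1| = 32, |Patch 2| = 28.
|Patch 1∩Patch 2|: x∈[4,8], y∈[1,4] → 4·3 = 12.
|Patch 1 ∪ Patch 2| = 60 − 12 = 48.00.

48.00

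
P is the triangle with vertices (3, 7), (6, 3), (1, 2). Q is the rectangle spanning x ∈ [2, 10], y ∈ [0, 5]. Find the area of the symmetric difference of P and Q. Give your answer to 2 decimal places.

|P| = 11.5, |Q| = 40, |P∩Q| = 8.05.
|P △ Q| = |P| + |Q| − 2·|P∩Q| = 11.5 + 40 − 16.1 = 35.40.

35.40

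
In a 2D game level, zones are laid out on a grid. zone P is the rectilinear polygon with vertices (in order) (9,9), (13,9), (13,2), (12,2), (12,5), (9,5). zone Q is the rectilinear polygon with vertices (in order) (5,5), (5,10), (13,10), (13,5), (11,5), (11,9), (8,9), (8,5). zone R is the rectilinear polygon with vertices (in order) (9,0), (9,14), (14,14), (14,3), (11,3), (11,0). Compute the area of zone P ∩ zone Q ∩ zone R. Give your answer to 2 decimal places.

8.00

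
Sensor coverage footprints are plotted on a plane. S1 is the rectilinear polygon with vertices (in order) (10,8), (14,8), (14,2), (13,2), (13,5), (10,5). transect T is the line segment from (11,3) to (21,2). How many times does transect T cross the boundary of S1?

2

The segment meets the boundary at (14,2.7), (13,2.8).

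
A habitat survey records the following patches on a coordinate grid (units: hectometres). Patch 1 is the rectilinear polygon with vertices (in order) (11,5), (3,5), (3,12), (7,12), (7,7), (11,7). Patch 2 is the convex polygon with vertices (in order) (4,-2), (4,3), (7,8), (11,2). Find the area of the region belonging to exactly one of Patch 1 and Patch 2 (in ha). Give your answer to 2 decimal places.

61.77

|Patch 1| = 36, |Patch 2| = 36.5, |Patch 1∩Patch 2| = 5.3667.
|Patch 1 △ Patch 2| = |Patch 1| + |Patch 2| − 2·|Patch 1∩Patch 2| = 36 + 36.5 − 10.7333 = 61.77.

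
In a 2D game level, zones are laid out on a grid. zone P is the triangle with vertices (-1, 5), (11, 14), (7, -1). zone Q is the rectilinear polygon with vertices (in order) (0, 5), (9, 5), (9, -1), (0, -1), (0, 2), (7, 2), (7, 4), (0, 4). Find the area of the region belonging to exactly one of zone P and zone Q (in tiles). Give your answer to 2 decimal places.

76.48

|zone P| = 72, |zone Q| = 40, |zone P∩zone Q| = 17.7583.
|zone P △ zone Q| = |zone P| + |zone Q| − 2·|zone P∩zone Q| = 72 + 40 − 35.5167 = 76.48.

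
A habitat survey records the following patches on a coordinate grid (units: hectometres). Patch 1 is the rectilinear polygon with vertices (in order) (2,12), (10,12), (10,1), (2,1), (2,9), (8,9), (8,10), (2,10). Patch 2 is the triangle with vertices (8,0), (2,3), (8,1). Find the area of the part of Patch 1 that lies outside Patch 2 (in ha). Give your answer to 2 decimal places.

80.00

|Patch 1| = 82, |Patch 1∩Patch 2| = 2.
|Patch 1 ∖ Patch 2| = |Patch 1| − |Patch 1∩Patch 2| = 82 − 2 = 80.00.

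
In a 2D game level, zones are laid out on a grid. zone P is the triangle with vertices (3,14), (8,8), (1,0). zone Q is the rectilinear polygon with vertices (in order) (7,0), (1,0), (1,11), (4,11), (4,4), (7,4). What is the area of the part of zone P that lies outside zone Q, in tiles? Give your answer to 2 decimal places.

|zone P| = 41, |zone P∩zone Q| = 19.3571.
|zone P ∖ zone Q| = |zone P| − |zone P∩zone Q| = 41 − 19.3571 = 21.64.

21.64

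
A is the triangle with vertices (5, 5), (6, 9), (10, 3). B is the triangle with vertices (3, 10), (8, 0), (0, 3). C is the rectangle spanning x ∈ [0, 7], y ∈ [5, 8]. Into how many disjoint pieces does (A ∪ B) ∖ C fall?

3

(A ∪ B) ∖ C splits into 3 disjoint pieces (area 0.4583, area 26.5804, area 1.8571).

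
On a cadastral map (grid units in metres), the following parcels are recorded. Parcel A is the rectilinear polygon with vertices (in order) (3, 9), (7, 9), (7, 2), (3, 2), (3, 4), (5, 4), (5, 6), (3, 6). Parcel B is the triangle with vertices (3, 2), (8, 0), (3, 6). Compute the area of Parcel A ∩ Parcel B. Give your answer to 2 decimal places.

5.00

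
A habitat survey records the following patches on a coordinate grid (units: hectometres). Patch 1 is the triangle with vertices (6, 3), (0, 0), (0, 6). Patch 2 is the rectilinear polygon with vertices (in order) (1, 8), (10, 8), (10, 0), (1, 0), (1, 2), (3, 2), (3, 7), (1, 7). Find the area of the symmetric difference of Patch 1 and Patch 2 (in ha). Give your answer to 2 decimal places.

67.00

|Patch 1| = 18, |Patch 2| = 62, |Patch 1∩Patch 2| = 6.5.
|Patch 1 △ Patch 2| = |Patch 1| + |Patch 2| − 2·|Patch 1∩Patch 2| = 18 + 62 − 13 = 67.00.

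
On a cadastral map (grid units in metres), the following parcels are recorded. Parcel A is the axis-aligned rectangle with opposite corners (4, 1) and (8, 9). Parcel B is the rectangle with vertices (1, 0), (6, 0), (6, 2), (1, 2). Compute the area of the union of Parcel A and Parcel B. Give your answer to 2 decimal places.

By inclusion–exclusion:
Individual areas: |Parcel A| = 32, |Parcel B| = 10.
|Parcel A∩Parcel B|: x∈[4,6], y∈[1,2] → 2·1 = 2.
|Parcel A ∪ Parcel B| = 42 − 2 = 40.00.

40.00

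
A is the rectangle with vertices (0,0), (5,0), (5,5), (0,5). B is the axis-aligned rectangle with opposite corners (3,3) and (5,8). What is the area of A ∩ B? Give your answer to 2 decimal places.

4.00

|A∩B|: x∈[3,5], y∈[3,5] → 2·2 = 4.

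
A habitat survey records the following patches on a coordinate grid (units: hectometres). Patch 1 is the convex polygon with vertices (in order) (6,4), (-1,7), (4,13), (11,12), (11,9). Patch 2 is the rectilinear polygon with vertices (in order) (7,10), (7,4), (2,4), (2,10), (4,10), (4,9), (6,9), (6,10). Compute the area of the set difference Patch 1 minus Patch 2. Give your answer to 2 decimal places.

42.43

|Patch 1| = 66.5, |Patch 1∩Patch 2| = 24.0714.
|Patch 1 ∖ Patch 2| = |Patch 1| − |Patch 1∩Patch 2| = 66.5 − 24.0714 = 42.43.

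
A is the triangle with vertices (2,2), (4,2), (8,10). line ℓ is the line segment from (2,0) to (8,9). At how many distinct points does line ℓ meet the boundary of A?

The segment meets the boundary at (6,6), (3.333,2).

2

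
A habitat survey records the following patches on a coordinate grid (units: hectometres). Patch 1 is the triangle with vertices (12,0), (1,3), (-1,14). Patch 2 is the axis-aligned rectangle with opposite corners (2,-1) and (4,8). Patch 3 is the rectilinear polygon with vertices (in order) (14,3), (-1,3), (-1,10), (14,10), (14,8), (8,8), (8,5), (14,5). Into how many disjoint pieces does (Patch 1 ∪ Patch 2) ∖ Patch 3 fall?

2

(Patch 1 ∪ Patch 2) ∖ Patch 3 splits into 2 disjoint pieces (area 19.2305, area 5.974).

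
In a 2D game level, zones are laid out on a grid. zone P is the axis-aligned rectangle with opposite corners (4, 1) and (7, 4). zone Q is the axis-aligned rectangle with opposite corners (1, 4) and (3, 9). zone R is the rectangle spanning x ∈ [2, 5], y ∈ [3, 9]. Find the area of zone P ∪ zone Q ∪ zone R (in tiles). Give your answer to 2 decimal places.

By inclusion–exclusion:
Individual areas: |zone P| = 9, |zone Q| = 10, |zone R| = 18.
|zone P∩zone Q| = 0 (no overlap).
|zone P∩zone R|: x∈[4,5], y∈[3,4] → 1·1 = 1.
|zone Q∩zone R|: x∈[2,3], y∈[4,9] → 1·5 = 5.
|zone P∩zone Q∩zone R| = 0.
|zone P ∪ zone Q ∪ zone R| = 37 − 6 + 0 = 31.00.

31.00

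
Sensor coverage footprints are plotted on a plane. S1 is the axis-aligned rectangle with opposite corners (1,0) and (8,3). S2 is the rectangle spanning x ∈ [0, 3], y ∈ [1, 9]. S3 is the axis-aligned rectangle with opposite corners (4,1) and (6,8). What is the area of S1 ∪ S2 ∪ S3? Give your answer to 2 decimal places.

By inclusion–exclusion:
Individual areas: |S1| = 21, |S2| = 24, |S3| = 14.
|S1∩S2|: x∈[1,3], y∈[1,3] → 2·2 = 4.
|S1∩S3|: x∈[4,6], y∈[1,3] → 2·2 = 4.
|S2∩S3| = 0 (no overlap).
|S1∩S2∩S3| = 0.
|S1 ∪ S2 ∪ S3| = 59 − 8 + 0 = 51.00.

51.00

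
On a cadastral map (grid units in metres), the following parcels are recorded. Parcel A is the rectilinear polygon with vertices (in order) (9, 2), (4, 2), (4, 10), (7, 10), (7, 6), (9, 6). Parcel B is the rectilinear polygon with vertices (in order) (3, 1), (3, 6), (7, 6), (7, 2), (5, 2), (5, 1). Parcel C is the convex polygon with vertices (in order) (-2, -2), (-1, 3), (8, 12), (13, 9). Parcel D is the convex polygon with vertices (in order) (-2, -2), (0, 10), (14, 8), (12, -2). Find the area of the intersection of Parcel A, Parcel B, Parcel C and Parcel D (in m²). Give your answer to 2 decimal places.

7.50

The intersection is the polygon with vertices (7,6), (7,4.6), (4,2.4), (4,6).
By the shoelace formula its area is 7.50.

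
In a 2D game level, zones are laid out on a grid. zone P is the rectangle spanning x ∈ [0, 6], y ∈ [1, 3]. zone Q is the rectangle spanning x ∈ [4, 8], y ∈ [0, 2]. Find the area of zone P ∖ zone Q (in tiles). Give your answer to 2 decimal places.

|zone P∩zone Q|: x∈[4,6], y∈[1,2] → 2·1 = 2.
|zone P| = 12.
|zone P ∖ zone Q| = |zone P| − |zone P∩zone Q| = 12 − 2 = 10.00.

10.00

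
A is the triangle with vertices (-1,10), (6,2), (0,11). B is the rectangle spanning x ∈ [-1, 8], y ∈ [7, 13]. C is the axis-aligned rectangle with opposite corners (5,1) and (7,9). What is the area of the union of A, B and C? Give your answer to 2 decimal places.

68.43

By inclusion–exclusion:
Individual areas: |A| = 7.5, |B| = 54, |C| = 16.
|A∩B| = 4.8958.
|A∩C| = 0.1786.
|B∩C|: x∈[5,7], y∈[7,9] → 2·2 = 4.
|A∩B∩C| = 0.
|A ∪ B ∪ C| = 77.5 − 9.0744 + 0 = 68.43.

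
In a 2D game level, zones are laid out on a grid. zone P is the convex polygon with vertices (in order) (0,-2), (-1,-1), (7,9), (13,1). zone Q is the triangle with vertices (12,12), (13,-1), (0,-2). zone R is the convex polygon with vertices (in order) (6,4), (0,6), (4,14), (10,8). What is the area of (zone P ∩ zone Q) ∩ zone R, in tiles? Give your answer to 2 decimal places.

3.24

The region (zone P ∩ zone Q) ∩ zone R is the polygon with vertices (8.133,7.489), (8.714,6.714), (6,4), (5.333,4.222).
By the shoelace formula its area is 3.24.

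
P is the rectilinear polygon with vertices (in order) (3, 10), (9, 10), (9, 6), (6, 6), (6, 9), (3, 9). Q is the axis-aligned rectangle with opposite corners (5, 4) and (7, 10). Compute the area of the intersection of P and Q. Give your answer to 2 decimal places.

The intersection is the polygon with vertices (7,10), (7,6), (6,6), (6,9), (5,9), (5,10).
By the shoelace formula its area is 5.00.

5.00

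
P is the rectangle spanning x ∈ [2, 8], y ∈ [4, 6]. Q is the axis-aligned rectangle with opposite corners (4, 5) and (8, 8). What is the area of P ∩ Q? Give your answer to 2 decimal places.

|P∩Q|: x∈[4,8], y∈[5,6] → 4·1 = 4.

4.00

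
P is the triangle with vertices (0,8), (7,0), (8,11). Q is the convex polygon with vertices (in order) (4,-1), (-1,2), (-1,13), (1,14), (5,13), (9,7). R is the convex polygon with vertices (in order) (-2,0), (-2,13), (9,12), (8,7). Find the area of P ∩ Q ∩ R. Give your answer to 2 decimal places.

28.39

The intersection is the polygon with vertices (6.667,10.5), (7.8,8.8), (7.612,6.728), (3.581,3.907), (0,8).
By the shoelace formula its area is 28.39.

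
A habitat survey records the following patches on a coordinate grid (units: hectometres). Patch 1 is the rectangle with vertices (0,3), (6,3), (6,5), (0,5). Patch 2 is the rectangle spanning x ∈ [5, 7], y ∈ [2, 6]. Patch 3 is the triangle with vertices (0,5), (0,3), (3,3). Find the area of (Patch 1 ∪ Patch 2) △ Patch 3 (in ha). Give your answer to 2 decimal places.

|Patch 1 ∪ Patch 2| = 18.
|(Patch 1 ∪ Patch 2) ∩ Patch 3| = 3.
|(Patch 1 ∪ Patch 2) △ Patch 3| = 18 + 3 − 6 = 15.00.

15.00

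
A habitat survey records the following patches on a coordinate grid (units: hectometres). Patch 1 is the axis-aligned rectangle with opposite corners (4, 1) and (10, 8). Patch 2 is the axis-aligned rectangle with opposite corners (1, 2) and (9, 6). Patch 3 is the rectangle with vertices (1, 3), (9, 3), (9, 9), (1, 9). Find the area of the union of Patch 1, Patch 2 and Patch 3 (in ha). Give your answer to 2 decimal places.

68.00

By inclusion–exclusion:
Individual areas: |Patch 1| = 42, |Patch 2| = 32, |Patch 3| = 48.
|Patch 1∩Patch 2|: x∈[4,9], y∈[2,6] → 5·4 = 20.
|Patch 1∩Patch 3|: x∈[4,9], y∈[3,8] → 5·5 = 25.
|Patch 2∩Patch 3|: x∈[1,9], y∈[3,6] → 8·3 = 24.
|Patch 1∩Patch 2∩Patch 3| = 15.
|Patch 1 ∪ Patch 2 ∪ Patch 3| = 122 − 69 + 15 = 68.00.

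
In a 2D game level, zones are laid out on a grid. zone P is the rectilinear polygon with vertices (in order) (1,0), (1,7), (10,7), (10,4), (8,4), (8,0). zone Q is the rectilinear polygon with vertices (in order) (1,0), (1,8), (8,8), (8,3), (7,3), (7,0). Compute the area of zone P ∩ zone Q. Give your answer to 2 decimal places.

The intersection is the polygon with vertices (1,7), (8,7), (8,4), (8,3), (7,3), (7,0), (1,0).
By the shoelace formula its area is 46.00.

46.00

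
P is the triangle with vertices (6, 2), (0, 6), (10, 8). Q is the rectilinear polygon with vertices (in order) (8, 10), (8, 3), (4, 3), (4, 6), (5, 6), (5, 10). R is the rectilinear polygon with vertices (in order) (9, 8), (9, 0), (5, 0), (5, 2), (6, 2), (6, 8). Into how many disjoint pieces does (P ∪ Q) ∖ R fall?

2

(P ∪ Q) ∖ R splits into 2 disjoint pieces (area 22.5833, area 0.65).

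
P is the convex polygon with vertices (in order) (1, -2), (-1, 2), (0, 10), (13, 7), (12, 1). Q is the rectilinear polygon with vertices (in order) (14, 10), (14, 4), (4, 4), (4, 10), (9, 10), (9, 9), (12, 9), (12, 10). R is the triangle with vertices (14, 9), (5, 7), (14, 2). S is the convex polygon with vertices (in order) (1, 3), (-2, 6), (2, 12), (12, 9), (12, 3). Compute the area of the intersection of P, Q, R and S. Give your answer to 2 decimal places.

16.41

The intersection is the polygon with vertices (10.4,4), (5,7), (9.075,7.906), (12,7.231), (12,4).
By the shoelace formula its area is 16.41.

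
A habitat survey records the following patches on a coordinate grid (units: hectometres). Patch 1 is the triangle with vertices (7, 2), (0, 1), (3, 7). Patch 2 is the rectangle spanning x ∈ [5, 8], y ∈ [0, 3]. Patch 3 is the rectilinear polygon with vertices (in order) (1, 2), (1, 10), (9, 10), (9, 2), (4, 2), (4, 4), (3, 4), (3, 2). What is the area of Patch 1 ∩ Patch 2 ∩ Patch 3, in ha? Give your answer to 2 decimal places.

The intersection is the polygon with vertices (5,3), (6.2,3), (7,2), (5,2).
By the shoelace formula its area is 1.60.

1.60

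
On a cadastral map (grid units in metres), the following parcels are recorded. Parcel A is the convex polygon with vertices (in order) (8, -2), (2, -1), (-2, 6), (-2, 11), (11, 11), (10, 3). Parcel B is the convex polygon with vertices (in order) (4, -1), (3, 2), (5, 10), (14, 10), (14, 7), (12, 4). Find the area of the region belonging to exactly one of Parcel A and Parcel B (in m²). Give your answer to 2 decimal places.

93.91

|Parcel A| = 134, |Parcel B| = 78.5, |Parcel A∩Parcel B| = 59.2958.
|Parcel A △ Parcel B| = |Parcel A| + |Parcel B| − 2·|Parcel A∩Parcel B| = 134 + 78.5 − 118.5917 = 93.91.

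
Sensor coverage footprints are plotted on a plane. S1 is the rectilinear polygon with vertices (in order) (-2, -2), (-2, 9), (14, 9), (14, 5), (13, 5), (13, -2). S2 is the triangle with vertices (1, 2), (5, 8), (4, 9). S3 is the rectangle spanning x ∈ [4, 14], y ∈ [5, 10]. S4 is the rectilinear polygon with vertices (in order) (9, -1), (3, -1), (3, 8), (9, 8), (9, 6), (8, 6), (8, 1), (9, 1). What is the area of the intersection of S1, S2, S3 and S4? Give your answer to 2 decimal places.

0.75

The intersection is the polygon with vertices (4,8), (5,8), (4,6.5).
By the shoelace formula its area is 0.75.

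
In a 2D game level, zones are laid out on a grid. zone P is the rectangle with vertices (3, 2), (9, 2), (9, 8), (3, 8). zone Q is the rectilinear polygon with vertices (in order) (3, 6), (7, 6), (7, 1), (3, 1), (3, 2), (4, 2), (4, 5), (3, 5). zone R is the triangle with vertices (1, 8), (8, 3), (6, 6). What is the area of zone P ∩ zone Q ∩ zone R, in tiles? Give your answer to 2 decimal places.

The intersection is the polygon with vertices (6,6), (7,4.5), (7,3.714), (3.8,6).
By the shoelace formula its area is 2.91.

2.91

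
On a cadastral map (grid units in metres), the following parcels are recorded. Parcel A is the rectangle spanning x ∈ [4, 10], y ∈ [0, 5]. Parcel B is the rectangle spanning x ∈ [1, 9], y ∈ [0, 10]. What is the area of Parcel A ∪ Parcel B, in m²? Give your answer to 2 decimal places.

85.00

By inclusion–exclusion:
Individual areas: |Parcel A| = 30, |Parcel B| = 80.
|Parcel A∩Parcel B|: x∈[4,9], y∈[0,5] → 5·5 = 25.
|Parcel A ∪ Parcel B| = 110 − 25 = 85.00.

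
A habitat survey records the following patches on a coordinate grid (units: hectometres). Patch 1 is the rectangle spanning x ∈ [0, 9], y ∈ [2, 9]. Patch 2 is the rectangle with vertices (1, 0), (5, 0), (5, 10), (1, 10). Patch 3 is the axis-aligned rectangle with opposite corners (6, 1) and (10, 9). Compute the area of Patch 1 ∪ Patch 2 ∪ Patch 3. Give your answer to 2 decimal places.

By inclusion–exclusion:
Individual areas: |Patch 1| = 63, |Patch 2| = 40, |Patch 3| = 32.
|Patch 1∩Patch 2|: x∈[1,5], y∈[2,9] → 4·7 = 28.
|Patch 1∩Patch 3|: x∈[6,9], y∈[2,9] → 3·7 = 21.
|Patch 2∩Patch 3| = 0 (no overlap).
|Patch 1∩Patch 2∩Patch 3| = 0.
|Patch 1 ∪ Patch 2 ∪ Patch 3| = 135 − 49 + 0 = 86.00.

86.00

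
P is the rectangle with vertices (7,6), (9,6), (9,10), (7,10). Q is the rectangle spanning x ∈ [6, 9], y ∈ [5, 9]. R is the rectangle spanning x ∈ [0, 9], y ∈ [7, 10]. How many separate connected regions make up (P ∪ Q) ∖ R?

1

(P ∪ Q) ∖ R is a single connected region.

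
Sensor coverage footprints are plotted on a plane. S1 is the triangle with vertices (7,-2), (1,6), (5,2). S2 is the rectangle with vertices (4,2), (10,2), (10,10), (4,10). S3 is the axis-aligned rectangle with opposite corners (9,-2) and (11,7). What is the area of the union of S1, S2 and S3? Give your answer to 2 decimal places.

64.50

By inclusion–exclusion:
Individual areas: |S1| = 4, |S2| = 48, |S3| = 18.
|S1∩S2| = 0.5.
|S1∩S3| = 0.
|S2∩S3|: x∈[9,10], y∈[2,7] → 1·5 = 5.
|S1∩S2∩S3| = 0.
|S1 ∪ S2 ∪ S3| = 70 − 5.5 + 0 = 64.50.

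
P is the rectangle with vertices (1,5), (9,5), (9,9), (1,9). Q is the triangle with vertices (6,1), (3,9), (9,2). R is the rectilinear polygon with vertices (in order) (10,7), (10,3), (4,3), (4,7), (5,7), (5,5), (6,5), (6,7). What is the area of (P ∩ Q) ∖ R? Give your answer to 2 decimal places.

2.13

|P ∩ Q| = 3.8571.
|(P ∩ Q) ∩ R| = 1.7262.
|(P ∩ Q) ∖ R| = 3.8571 − 1.7262 = 2.13.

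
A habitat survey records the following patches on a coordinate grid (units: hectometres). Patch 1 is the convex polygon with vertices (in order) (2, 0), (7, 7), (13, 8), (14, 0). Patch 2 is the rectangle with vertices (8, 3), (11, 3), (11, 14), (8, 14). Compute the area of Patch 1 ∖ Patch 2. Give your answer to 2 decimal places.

|Patch 1| = 66.5, |Patch 1∩Patch 2| = 13.25.
|Patch 1 ∖ Patch 2| = |Patch 1| − |Patch 1∩Patch 2| = 66.5 − 13.25 = 53.25.

53.25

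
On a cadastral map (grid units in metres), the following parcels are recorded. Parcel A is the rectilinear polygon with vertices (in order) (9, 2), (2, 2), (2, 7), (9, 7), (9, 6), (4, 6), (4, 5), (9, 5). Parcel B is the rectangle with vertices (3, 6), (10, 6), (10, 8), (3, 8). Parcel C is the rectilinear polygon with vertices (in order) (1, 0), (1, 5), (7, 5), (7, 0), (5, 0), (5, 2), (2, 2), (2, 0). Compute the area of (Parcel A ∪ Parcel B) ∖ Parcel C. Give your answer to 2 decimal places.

|Parcel A ∪ Parcel B| = 38.
|(Parcel A ∪ Parcel B) ∩ Parcel C| = 15.
|(Parcel A ∪ Parcel B) ∖ Parcel C| = 38 − 15 = 23.00.

23.00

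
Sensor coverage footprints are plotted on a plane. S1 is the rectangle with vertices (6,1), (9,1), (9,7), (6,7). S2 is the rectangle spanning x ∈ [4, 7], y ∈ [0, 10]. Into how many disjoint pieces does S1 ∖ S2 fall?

S1 ∖ S2 is a single connected region.

1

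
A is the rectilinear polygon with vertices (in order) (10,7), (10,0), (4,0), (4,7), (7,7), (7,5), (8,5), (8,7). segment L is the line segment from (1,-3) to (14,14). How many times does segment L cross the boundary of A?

The segment meets the boundary at (8.647,7), (8,6.154), (7.118,5), (4,0.923).

4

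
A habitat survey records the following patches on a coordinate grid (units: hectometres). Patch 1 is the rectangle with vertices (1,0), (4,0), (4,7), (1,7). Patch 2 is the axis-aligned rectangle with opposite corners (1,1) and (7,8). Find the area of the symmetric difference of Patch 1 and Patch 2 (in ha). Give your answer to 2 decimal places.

|Patch 1∩Patch 2|: x∈[1,4], y∈[1,7] → 3·6 = 18.
|Patch 1 △ Patch 2| = |Patch 1| + |Patch 2| − 2·|Patch 1∩Patch 2| = 21 + 42 − 36 = 27.00.

27.00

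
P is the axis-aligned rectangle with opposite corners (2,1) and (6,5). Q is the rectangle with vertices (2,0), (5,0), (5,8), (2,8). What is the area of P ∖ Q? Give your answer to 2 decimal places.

|P∩Q|: x∈[2,5], y∈[1,5] → 3·4 = 12.
|P| = 16.
|P ∖ Q| = |P| − |P∩Q| = 16 − 12 = 4.00.

4.00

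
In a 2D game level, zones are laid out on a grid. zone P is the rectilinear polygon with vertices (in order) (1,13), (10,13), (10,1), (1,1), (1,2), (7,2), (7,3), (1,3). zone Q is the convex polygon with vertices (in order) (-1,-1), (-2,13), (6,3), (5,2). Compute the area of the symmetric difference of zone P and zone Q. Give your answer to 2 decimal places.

117.25

|zone P| = 102, |zone Q| = 52.5, |zone P∩zone Q| = 18.625.
|zone P △ zone Q| = |zone P| + |zone Q| − 2·|zone P∩zone Q| = 102 + 52.5 − 37.25 = 117.25.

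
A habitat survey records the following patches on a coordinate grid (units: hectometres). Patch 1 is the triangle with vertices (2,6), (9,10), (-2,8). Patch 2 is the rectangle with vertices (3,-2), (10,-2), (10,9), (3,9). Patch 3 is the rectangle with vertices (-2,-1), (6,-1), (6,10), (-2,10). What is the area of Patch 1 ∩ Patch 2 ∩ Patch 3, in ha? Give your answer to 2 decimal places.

The intersection is the polygon with vertices (3,8.909), (3.5,9), (6,9), (6,8.286), (3,6.571).
By the shoelace formula its area is 4.69.

4.69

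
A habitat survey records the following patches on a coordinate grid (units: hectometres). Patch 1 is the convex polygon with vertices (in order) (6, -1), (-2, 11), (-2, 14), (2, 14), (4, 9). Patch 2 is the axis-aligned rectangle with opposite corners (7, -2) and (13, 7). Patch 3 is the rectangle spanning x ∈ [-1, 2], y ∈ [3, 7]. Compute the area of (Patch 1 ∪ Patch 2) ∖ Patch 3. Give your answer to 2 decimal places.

99.67

|Patch 1 ∪ Patch 2| = 101.
|(Patch 1 ∪ Patch 2) ∩ Patch 3| = 1.3333.
|(Patch 1 ∪ Patch 2) ∖ Patch 3| = 101 − 1.3333 = 99.67.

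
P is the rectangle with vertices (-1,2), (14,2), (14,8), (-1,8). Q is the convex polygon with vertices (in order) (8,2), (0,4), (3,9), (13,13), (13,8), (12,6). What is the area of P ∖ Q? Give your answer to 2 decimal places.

37.80

|P| = 90, |P∩Q| = 52.2.
|P ∖ Q| = |P| − |P∩Q| = 90 − 52.2 = 37.80.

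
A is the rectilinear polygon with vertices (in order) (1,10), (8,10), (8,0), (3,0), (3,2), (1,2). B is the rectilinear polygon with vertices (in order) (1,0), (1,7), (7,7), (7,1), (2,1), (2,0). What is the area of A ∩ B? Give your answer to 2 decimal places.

34.00

The intersection is the polygon with vertices (3,2), (1,2), (1,7), (7,7), (7,1), (3,1).
By the shoelace formula its area is 34.00.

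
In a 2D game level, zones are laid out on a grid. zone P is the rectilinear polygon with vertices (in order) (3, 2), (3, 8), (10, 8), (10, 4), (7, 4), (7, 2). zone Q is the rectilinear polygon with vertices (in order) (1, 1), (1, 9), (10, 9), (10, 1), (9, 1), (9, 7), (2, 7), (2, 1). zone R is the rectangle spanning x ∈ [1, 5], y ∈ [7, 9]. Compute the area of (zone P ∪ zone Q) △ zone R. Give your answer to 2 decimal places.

|zone P ∪ zone Q| = 56.
|(zone P ∪ zone Q) ∩ zone R| = 8.
|(zone P ∪ zone Q) △ zone R| = 56 + 8 − 16 = 48.00.

48.00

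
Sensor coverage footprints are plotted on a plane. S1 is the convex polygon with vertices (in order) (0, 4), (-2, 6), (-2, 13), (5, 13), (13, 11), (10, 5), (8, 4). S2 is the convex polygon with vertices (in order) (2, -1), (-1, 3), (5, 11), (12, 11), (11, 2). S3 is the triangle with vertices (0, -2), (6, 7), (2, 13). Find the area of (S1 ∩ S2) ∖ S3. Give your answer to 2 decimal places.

42.94

|S1 ∩ S2| = 60.0714.
|(S1 ∩ S2) ∩ S3| = 17.1281.
|(S1 ∩ S2) ∖ S3| = 60.0714 − 17.1281 = 42.94.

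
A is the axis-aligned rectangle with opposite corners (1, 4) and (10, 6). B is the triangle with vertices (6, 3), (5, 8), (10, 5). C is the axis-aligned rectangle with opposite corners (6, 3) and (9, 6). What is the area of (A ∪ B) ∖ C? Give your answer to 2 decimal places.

15.03

|A ∪ B| = 22.0333.
|(A ∪ B) ∩ C| = 7.
|(A ∪ B) ∖ C| = 22.0333 − 7 = 15.03.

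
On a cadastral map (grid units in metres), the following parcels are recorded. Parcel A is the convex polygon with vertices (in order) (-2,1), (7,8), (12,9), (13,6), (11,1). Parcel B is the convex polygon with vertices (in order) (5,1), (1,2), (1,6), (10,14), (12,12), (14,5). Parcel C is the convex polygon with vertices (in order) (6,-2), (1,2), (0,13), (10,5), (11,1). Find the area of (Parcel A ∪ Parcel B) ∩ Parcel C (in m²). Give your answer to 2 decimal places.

|Parcel A ∪ Parcel B| = 115.2297.
|(Parcel A ∪ Parcel B) ∩ Parcel C| = 58.47.

58.47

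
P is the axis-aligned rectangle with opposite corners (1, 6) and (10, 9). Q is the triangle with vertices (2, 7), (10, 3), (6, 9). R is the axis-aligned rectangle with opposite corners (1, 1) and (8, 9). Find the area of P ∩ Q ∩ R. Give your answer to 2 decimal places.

10.00

The intersection is the polygon with vertices (2,7), (6,9), (8,6), (4,6).
By the shoelace formula its area is 10.00.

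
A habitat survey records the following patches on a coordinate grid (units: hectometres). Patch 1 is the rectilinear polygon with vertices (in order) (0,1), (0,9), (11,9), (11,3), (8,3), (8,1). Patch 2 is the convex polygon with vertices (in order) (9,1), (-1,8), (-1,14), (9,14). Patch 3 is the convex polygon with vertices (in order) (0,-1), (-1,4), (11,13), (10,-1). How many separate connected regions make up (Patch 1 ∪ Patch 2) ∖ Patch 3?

2

(Patch 1 ∪ Patch 2) ∖ Patch 3 splits into 2 disjoint pieces (area 59.225, area 3).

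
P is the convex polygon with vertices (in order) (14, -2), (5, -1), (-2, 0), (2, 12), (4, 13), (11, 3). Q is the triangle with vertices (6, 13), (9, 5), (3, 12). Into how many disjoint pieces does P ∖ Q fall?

P ∖ Q is a single connected region.

1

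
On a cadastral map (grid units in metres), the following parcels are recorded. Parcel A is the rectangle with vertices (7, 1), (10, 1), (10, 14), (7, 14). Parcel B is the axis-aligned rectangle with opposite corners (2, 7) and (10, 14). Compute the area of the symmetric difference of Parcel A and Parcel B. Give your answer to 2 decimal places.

|Parcel A∩Parcel B|: x∈[7,10], y∈[7,14] → 3·7 = 21.
|Parcel A △ Parcel B| = |Parcel A| + |Parcel B| − 2·|Parcel A∩Parcel B| = 39 + 56 − 42 = 53.00.

53.00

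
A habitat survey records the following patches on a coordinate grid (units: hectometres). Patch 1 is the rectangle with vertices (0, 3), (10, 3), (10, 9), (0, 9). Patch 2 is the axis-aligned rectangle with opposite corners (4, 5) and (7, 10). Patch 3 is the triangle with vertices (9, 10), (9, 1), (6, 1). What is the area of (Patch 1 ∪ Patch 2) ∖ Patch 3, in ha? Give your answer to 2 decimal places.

55.00

|Patch 1 ∪ Patch 2| = 63.
|(Patch 1 ∪ Patch 2) ∩ Patch 3| = 8.
|(Patch 1 ∪ Patch 2) ∖ Patch 3| = 63 − 8 = 55.00.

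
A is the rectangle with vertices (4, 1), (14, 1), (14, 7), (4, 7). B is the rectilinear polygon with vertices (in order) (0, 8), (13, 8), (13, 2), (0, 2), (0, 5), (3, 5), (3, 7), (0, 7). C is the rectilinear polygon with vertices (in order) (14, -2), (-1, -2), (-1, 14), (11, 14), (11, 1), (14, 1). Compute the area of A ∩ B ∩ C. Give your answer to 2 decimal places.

35.00

The intersection is the polygon with vertices (11,7), (11,2), (4,2), (4,7).
By the shoelace formula its area is 35.00.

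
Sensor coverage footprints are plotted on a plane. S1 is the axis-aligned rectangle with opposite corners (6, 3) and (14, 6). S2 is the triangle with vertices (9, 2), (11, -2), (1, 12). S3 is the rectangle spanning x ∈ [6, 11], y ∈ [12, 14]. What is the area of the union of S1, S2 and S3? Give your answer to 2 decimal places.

By inclusion–exclusion:
Individual areas: |S1| = 24, |S2| = 6, |S3| = 10.
|S1∩S2| = 1.5964.
|S1∩S3| = 0 (no overlap).
|S2∩S3| = 0.
|S1∩S2∩S3| = 0.
|S1 ∪ S2 ∪ S3| = 40 − 1.5964 + 0 = 38.40.

38.40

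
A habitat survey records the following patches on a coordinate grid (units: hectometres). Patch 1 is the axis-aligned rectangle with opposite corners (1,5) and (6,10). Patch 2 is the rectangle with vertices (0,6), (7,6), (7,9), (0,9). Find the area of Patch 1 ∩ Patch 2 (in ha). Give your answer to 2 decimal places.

|Patch 1∩Patch 2|: x∈[1,6], y∈[6,9] → 5·3 = 15.

15.00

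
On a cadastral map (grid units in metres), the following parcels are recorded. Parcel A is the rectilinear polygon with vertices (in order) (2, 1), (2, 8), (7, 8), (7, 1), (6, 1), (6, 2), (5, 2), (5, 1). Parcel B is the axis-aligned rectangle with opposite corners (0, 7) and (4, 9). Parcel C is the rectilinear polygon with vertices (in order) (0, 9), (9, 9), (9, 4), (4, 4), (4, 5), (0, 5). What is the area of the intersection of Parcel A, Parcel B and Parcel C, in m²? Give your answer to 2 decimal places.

The intersection is the polygon with vertices (4,8), (4,7), (2,7), (2,8).
By the shoelace formula its area is 2.00.

2.00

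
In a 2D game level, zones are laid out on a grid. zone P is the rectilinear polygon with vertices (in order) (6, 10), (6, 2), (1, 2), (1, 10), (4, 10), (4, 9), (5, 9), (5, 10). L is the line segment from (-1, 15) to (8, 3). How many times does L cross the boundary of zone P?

The segment meets the boundary at (6,5.667), (2.75,10).

2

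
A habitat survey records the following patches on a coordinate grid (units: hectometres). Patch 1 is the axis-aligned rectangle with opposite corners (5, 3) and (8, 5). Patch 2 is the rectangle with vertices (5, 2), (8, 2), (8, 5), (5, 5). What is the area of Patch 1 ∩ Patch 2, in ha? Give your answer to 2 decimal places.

6.00

|Patch 1∩Patch 2|: x∈[5,8], y∈[3,5] → 3·2 = 6.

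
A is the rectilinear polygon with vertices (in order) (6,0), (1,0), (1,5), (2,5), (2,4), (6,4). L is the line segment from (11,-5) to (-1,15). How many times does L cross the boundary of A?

The segment meets the boundary at (5.6,4), (6,3.333).

2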